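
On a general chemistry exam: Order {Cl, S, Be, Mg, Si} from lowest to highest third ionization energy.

Si, S, Cl, Mg, Be

Consider each +2 ion: Cl²⁺ still has 5 valence electrons; S²⁺ still has 4 valence electrons; Be²⁺ is the bare [He] core; Mg²⁺ is the bare [Ne] core; Si²⁺ still has 2 valence electrons.
Breaking into a closed-shell core is much more expensive than removing a leftover valence electron — Mg and Be have the largest IE_3 here.
Valence configurations: Cl²⁺ [Ne]3s²3p³, S²⁺ [Ne]3s²3p², Si²⁺ [Ne]3s².
The numbers (kJ/mol): Cl 3822, S 3357, Be 14849, Mg 7733, Si 3232.
Putting it together, IE_3: Si < S < Cl < Mg < Be.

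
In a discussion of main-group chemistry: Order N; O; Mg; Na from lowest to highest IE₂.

Mg, N, O, Na

Consider each +1 ion: N⁺ still has 4 valence electrons; O⁺ still has 5 valence electrons; Mg⁺ still has 1 valence electron; Na⁺ is the bare [Ne] core.
Pulling an electron out of a noble-gas core costs far more than removing a remaining valence electron, so Na sits at the high end of IE_2.
Valence configurations: N⁺ [He]2s²2p², O⁺ [He]2s²2p³, Mg⁺ [Ne]3s¹.
Approximate IE_2 values (kJ/mol): N 2856, O 3388, Mg 1451, Na 4562.
So the second ionization energies run Mg < N < O < Na.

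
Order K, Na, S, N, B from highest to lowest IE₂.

Na, K, N, B, S

IE_2 is the cost of taking one more electron from the +1 cation: K⁺ is the bare [Ar] core; Na⁺ is the bare [Ne] core; S⁺ still has 5 valence electrons; N⁺ still has 4 valence electrons; B⁺ still has 2 valence electrons.
Core electrons are held far more tightly than valence electrons, so K and Na top the IE_2 order.
Valence configurations: S⁺ [Ne]3s²3p³, N⁺ [He]2s²2p², B⁺ [He]2s².
Approximate IE_2 values (kJ/mol): K 3052, Na 4562, S 2252, N 2856, B 2427.
Hence IE_2: S < B < N < K < Na.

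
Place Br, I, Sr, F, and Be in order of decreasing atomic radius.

Sr > I > Br > Be > F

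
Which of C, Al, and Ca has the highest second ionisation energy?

C

The second ionization energy removes an electron from the +1 ion. For each element: C⁺ still has 3 valence electrons; Al⁺ still has 2 valence electrons; Ca⁺ still has 1 valence electron.
All are still removing valence electrons, so compare the +1 ions as you would atoms: IE_2 generally rises across a period (higher Z_eff) and falls down a group (larger shell), subject to the usual subshell exceptions.
Valence configurations: C⁺ [He]2s²2p¹, Al⁺ [Ne]3s², Ca⁺ [Ar]4s¹.
Tabulated IE_2 (kJ/mol): C 2353, Al 1817, Ca 1145.
Putting it together, IE_2: Ca < Al < C.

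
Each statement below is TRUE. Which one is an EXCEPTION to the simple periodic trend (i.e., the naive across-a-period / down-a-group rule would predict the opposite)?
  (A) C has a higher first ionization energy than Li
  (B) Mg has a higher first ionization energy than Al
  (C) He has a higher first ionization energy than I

(B)

The general trend: first ionization energy increases across a period and decreases down a group.
(A) C (period 2, group 14) vs Li (period 2, group 1): the stated order agrees with the simple trend.
(B) Mg (period 3, group 2) vs Al (period 3, group 13): the stated order contradicts the simple trend.
(C) He (period 1, group 18) vs I (period 5, group 17): the stated order agrees with the simple trend.
The exception is (B): Al's single 3p electron is easier to remove than one from Mg's filled 3s².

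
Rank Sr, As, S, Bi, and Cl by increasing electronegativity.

Sr, Bi, As, S, Cl

S is in period 3, group 16; Cl is in period 3, group 17; As is in period 4, group 15; Sr is in period 5, group 2; Bi is in period 6, group 15.
Atoms toward the upper right of the periodic table pull bonding electrons most strongly.
Neither a single period nor a single group — weigh both effects.
Bi > Sr: the two effects oppose for this pair; the across-period effect wins (2.02 vs 0.95).
As > Bi: As sits above Bi in group 15, so the down-group effect alone puts As higher.
S > As: both effects reinforce here, so S is clearly the higher of the two.
Cl > S: both are in period 3; the period trend gives Cl the larger value.
Tabulated electronegativity (Pauling): S 2.58, Cl 3.16, As 2.18, Sr 0.95, Bi 2.02.
So from lowest to highest: Sr < Bi < As < S < Cl.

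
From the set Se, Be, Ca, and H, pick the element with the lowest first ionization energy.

Ca

H is in period 1, group 1; Be is in period 2, group 2; Ca is in period 4, group 2; Se is in period 4, group 16.
First ionization energy rises across a period (greater Z_eff holds electrons more tightly) and falls down a group (valence electrons are farther from the nucleus).
Neither a single period nor a single group — weigh both effects.
Be > Ca: they share group 2; the group trend gives Be the larger value.
Se > Be: the two effects oppose for this pair; the across-period effect wins (941 vs 900 kJ/mol).
H > Se: the two effects oppose for this pair; the down-group effect wins (1312 vs 941 kJ/mol).
For reference (kJ/mol): H 1312, Be 900, Ca 590, Se 941.
The lowest first ionization energy among these belongs to Ca.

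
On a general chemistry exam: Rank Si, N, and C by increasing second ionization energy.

Consider each +1 ion: Si⁺ still has 3 valence electrons; N⁺ still has 4 valence electrons; C⁺ still has 3 valence electrons.
All are still removing valence electrons, so compare the +1 ions as you would atoms: IE_2 generally rises across a period (higher Z_eff) and falls down a group (larger shell), subject to the usual subshell exceptions.
Valence configurations: Si⁺ [Ne]3s²3p¹, N⁺ [He]2s²2p², C⁺ [He]2s²2p¹.
Tabulated IE_2 (kJ/mol): Si 1577, N 2856, C 2353.
So the second ionization energies run Si < C < N.

Si, C, N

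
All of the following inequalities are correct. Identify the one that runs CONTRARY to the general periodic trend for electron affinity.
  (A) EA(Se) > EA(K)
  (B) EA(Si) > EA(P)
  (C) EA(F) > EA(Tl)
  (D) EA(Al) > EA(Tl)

The general trend: electron affinity increases across a period and decreases down a group.
(A) Se (period 4, group 16) vs K (period 4, group 1): the stated order agrees with the simple trend.
(B) Si (period 3, group 14) vs P (period 3, group 15): the stated order contradicts the simple trend.
(C) F (period 2, group 17) vs Tl (period 6, group 13): the stated order agrees with the simple trend.
(D) Al (period 3, group 13) vs Tl (period 6, group 13): the stated order agrees with the simple trend.
The exception is (B): adding an electron to P's half-filled 3p³ is unfavourable, so Si (3p²) has the more exothermic EA.

(B)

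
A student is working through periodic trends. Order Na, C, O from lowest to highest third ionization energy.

Consider each +2 ion: Na²⁺ is already 1 electron into the core; C²⁺ still has 2 valence electrons; O²⁺ still has 4 valence electrons.
Breaking into a closed-shell core is much more expensive than removing a leftover valence electron — Na has the largest IE_3 here.
Valence configurations: C²⁺ [He]2s², O²⁺ [He]2s²2p².
Tabulated IE_3 (kJ/mol): Na 6910, C 4620, O 5300.
Hence IE_3: C < O < Na.

C < O < Na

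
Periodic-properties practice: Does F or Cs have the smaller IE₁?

Cs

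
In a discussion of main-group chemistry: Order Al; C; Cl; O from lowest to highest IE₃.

After 2 electrons have been removed, what remains? Al²⁺ still has 1 valence electron; C²⁺ still has 2 valence electrons; Cl²⁺ still has 5 valence electrons; O²⁺ still has 4 valence electrons.
All are still removing valence electrons, so compare the +2 ions as you would atoms: IE_3 generally rises across a period (higher Z_eff) and falls down a group (larger shell), subject to the usual subshell exceptions.
Valence configurations: Al²⁺ [Ne]3s¹, C²⁺ [He]2s², Cl²⁺ [Ne]3s²3p³, O²⁺ [He]2s²2p².
Approximate IE_3 values (kJ/mol): Al 2745, C 4620, Cl 3822, O 5300.
Overall IE_3 order: Al < Cl < C < O.

Al < Cl < C < O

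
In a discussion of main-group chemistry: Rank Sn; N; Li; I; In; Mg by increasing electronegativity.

Li is in period 2, group 1; N is in period 2, group 15; Mg is in period 3, group 2; In is in period 5, group 13; Sn is in period 5, group 14; I is in period 5, group 17.
Atoms toward the upper right of the periodic table pull bonding electrons most strongly.
Here both period and group differ, so the two effects have to be weighed against each other.
Mg > Li: period and group pull opposite ways; the across-period shift dominates (1.31 vs 0.98).
In > Mg: period and group pull opposite ways; the across-period shift dominates (1.78 vs 1.31).
Sn > In: both are in period 5; the period trend gives Sn the larger value.
I > Sn: I lies to the right of Sn in period 5, so the across-period effect alone puts I higher.
N > I: the two effects oppose for this pair; the down-group effect wins (3.04 vs 2.66).
Approximate values (Pauling): Li 0.98, N 3.04, Mg 1.31, In 1.78, Sn 1.96, I 2.66.
So from lowest to highest: Li < Mg < In < Sn < I < N.

Li, Mg, In, Sn, I, N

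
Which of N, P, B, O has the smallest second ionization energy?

P

IE_2 is the cost of taking one more electron from the +1 cation: N⁺ still has 4 valence electrons; P⁺ still has 4 valence electrons; B⁺ still has 2 valence electrons; O⁺ still has 5 valence electrons.
All are still removing valence electrons, so compare the +1 ions as you would atoms: IE_2 generally rises across a period (higher Z_eff) and falls down a group (larger shell), subject to the usual subshell exceptions.
Valence configurations: N⁺ [He]2s²2p², P⁺ [Ne]3s²3p², B⁺ [He]2s², O⁺ [He]2s²2p³.
Approximate IE_2 values (kJ/mol): N 2856, P 1907, B 2427, O 3388.
Hence IE_2: P < B < N < O.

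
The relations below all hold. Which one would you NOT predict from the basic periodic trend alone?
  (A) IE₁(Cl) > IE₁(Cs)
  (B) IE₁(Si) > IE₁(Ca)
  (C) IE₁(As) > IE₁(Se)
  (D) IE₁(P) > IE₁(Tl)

(C)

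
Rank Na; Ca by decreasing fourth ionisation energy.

IE_4 is the cost of taking one more electron from the +3 cation: Na³⁺ is already 2 electrons into the core; Ca³⁺ is already 1 electron into the core.
All of these are removing an electron from a noble-gas core or deeper; the smaller core (lower principal quantum number) is held far more tightly, and within a period the higher nuclear charge binds the same core more tightly.
The numbers (kJ/mol): Na 9543, Ca 6491.
Overall IE_4 order: Ca < Na.

Na > Ca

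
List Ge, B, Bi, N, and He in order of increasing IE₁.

Bi < Ge < B < N < He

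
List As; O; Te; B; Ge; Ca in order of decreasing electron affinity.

Te, O, Ge, As, B, Ca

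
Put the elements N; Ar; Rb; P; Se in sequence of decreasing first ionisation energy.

Ar > N > P > Se > Rb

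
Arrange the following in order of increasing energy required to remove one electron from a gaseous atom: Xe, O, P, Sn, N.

Sn < P < Xe < O < N

N is in period 2, group 15; O is in period 2, group 16; P is in period 3, group 15; Sn is in period 5, group 14; Xe is in period 5, group 18.
Removing the outermost electron gets harder across a period and easier down a group.
Here both period and group differ, so the two effects have to be weighed against each other.
P > Sn: both effects reinforce here, so P is clearly the higher of the two.
Xe > P: the two effects oppose for this pair; the across-period effect wins (1170 vs 1012 kJ/mol).
O > Xe: period and group pull opposite ways; the down-group shift dominates (1314 vs 1170 kJ/mol).
N > O: this pair runs against the simple trend — see the exception note.
Note the exception: N has a higher first ionization energy than O, contrary to the simple trend — pairing an electron in O's 2p⁴ costs repulsion energy, so O ionizes more easily than half-filled N (2p³).
Tabulated first ionization energy (kJ/mol): N 1402, O 1314, P 1012, Sn 709, Xe 1170.
So from lowest to highest: Sn < P < Xe < O < N.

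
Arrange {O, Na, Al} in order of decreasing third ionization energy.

The third ionization energy removes an electron from the +2 ion. For each element: O²⁺ still has 4 valence electrons; Na²⁺ is already 1 electron into the core; Al²⁺ still has 1 valence electron.
Breaking into a closed-shell core is much more expensive than removing a leftover valence electron — Na has the largest IE_3 here.
Valence configurations: O²⁺ [He]2s²2p², Al²⁺ [Ne]3s¹.
The numbers (kJ/mol): O 5300, Na 6910, Al 2745.
So the third ionization energies run Al < O < Na.

Na > O > Al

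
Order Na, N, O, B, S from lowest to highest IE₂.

After 1 electron has been removed, what remains? Na⁺ is the bare [Ne] core; N⁺ still has 4 valence electrons; O⁺ still has 5 valence electrons; B⁺ still has 2 valence electrons; S⁺ still has 5 valence electrons.
Breaking into a closed-shell core is much more expensive than removing a leftover valence electron — Na has the largest IE_2 here.
Valence configurations: N⁺ [He]2s²2p², O⁺ [He]2s²2p³, B⁺ [He]2s², S⁺ [Ne]3s²3p³.
Approximate IE_2 values (kJ/mol): Na 4562, N 2856, O 3388, B 2427, S 2252.
Putting it together, IE_2: S < B < N < O < Na.

S < B < N < O < Na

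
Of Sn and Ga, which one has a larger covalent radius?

Sn

Ga is in period 4, group 13; Sn is in period 5, group 14.
Moving right in a period, electrons are added to the same shell under a stronger nuclear pull, so atoms get smaller; moving down, a new shell is opened and atoms get larger.
These sit on a diagonal, where the across-period and down-group effects partly cancel.
Sn > Ga: the two effects oppose for this pair; the down-group effect wins (140 vs 124 pm).
For reference (pm): Ga 124, Sn 140.
So Sn has the larger covalent radius (Sn > Ga).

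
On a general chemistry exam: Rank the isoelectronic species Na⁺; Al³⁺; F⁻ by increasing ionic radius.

Al³⁺, Na⁺, F⁻

All of these have 10 electrons, so size is governed by nuclear charge alone: the more protons, the stronger the pull on the same electron cloud, and the smaller the ion.
Nuclear charges: Al³⁺ (Z=13), Na⁺ (Z=11), F⁻ (Z=9).
Smallest to largest: Al³⁺ < Na⁺ < F⁻.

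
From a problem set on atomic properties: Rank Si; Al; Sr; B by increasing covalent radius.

Across a period the added protons contract the valence shell; down a group each new principal shell makes the atom larger.
Neither a single period nor a single group — weigh both effects.
Si > B: period and group pull opposite ways; the down-group shift dominates (116 vs 85 pm).
Al > Si: both are in period 3; the period trend gives Al the larger value.
Sr > Al: relative to Al, both the across-period and down-group shifts push Sr's atomic radius up.
Approximate values (pm): B 85, Al 126, Si 116, Sr 185.
So from smallest to largest: B < Si < Al < Sr.

B < Si < Al < Sr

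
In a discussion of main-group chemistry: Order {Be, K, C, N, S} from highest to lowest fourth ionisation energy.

The fourth ionization energy removes an electron from the +3 ion. For each element: Be³⁺ is already 1 electron into the core; K³⁺ is already 2 electrons into the core; C³⁺ still has 1 valence electron; N³⁺ still has 2 valence electrons; S³⁺ still has 3 valence electrons.
Usually core removal costs more than valence removal, but here the competition is close: a tightly held n=2 valence electron can cost more to remove than an n=3 core electron, so the actual values have to decide it.
Valence configurations: C³⁺ [He]2s¹, N³⁺ [He]2s², S³⁺ [Ne]3s²3p¹.
The numbers (kJ/mol): Be 21007, K 5877, C 6223, N 7475, S 4556.
Overall IE_4 order: S < K < C < N < Be.

Be, N, C, K, S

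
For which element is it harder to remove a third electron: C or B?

Consider each +2 ion: C²⁺ still has 2 valence electrons; B²⁺ still has 1 valence electron.
All are still removing valence electrons, so compare the +2 ions as you would atoms: IE_3 generally rises across a period (higher Z_eff) and falls down a group (larger shell), subject to the usual subshell exceptions.
Valence configurations: C²⁺ [He]2s², B²⁺ [He]2s¹.
Approximate IE_3 values (kJ/mol): C 4620, B 3660.
Putting it together, IE_3: B < C.

C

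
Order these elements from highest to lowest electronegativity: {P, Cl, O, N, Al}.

O > Cl > N > P > Al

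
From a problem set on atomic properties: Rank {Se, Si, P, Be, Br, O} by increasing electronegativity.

Be < Si < P < Se < Br < O

Be is in period 2, group 2; O is in period 2, group 16; Si is in period 3, group 14; P is in period 3, group 15; Se is in period 4, group 16; Br is in period 4, group 17.
Electronegativity increases across a period and decreases down a group, tracking effective nuclear charge and atomic size.
These span different periods and groups, so the two trends combine.
Si > Be: period and group pull opposite ways; the across-period shift dominates (1.90 vs 1.57).
P > Si: P lies to the right of Si in period 3, so the across-period effect alone puts P higher.
Se > P: period and group pull opposite ways; the across-period shift dominates (2.55 vs 2.19).
Br > Se: both are in period 4; the period trend gives Br the larger value.
O > Br: period and group pull opposite ways; the down-group shift dominates (3.44 vs 2.96).
Tabulated electronegativity (Pauling): Be 1.57, O 3.44, Si 1.90, P 2.19, Se 2.55, Br 2.96.
So from lowest to highest: Be < Si < P < Se < Br < O.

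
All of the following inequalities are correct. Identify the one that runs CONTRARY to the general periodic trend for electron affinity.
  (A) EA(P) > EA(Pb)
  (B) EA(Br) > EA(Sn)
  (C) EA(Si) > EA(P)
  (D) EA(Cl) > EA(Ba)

The general trend: electron affinity increases across a period and decreases down a group.
(A) P (period 3, group 15) vs Pb (period 6, group 14): the stated order agrees with the simple trend.
(B) Br (period 4, group 17) vs Sn (period 5, group 14): the stated order agrees with the simple trend.
(C) Si (period 3, group 14) vs P (period 3, group 15): the stated order contradicts the simple trend.
(D) Cl (period 3, group 17) vs Ba (period 6, group 2): the stated order agrees with the simple trend.
The exception is (C): adding an electron to P's half-filled 3p³ is unfavourable, so Si (3p²) has the more exothermic EA.

(C)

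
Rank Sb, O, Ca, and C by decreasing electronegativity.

O > C > Sb > Ca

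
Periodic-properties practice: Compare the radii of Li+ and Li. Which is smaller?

Forming Li+ removes 1 electron from Li. Fewer electrons for the same nuclear charge means less shielding and a higher Z_eff on the remaining electrons, and for main-group metals the entire outer shell is lost.
A cation is smaller than its parent atom: Li+ < Li.

Li+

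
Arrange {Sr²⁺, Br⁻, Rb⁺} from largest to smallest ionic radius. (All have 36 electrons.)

All of these have 36 electrons, so size is governed by nuclear charge alone: the more protons, the stronger the pull on the same electron cloud, and the smaller the ion.
Nuclear charges: Sr²⁺ (Z=38), Rb⁺ (Z=37), Br⁻ (Z=35).
Largest to smallest: Br⁻ > Rb⁺ > Sr²⁺.

Br⁻ > Rb⁺ > Sr²⁺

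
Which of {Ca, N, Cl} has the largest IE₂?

The second ionization energy removes an electron from the +1 ion. For each element: Ca⁺ still has 1 valence electron; N⁺ still has 4 valence electrons; Cl⁺ still has 6 valence electrons.
All are still removing valence electrons, so compare the +1 ions as you would atoms: IE_2 generally rises across a period (higher Z_eff) and falls down a group (larger shell), subject to the usual subshell exceptions.
Valence configurations: Ca⁺ [Ar]4s¹, N⁺ [He]2s²2p², Cl⁺ [Ne]3s²3p⁴.
Tabulated IE_2 (kJ/mol): Ca 1145, N 2856, Cl 2298.
Putting it together, IE_2: Ca < Cl < N.

N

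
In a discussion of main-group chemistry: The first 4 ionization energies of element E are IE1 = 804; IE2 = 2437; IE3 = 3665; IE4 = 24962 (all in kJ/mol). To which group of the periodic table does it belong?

Look for the largest jump between consecutive ionization energies: IE4/IE3 ≈ 6.8, far larger than any earlier ratio.
That jump marks the point where a core electron is being removed. So the atom has 3 valence electrons.
A main-group element with 3 valence electrons is in group 13.

Group 13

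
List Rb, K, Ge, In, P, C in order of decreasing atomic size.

C is in period 2, group 14; P is in period 3, group 15; K is in period 4, group 1; Ge is in period 4, group 14; Rb is in period 5, group 1; In is in period 5, group 13.
Atomic radius shrinks across a period as nuclear charge pulls the same shell inward, and grows down a group as new shells are added.
Here both period and group differ, so the two effects have to be weighed against each other.
P > C: period and group pull opposite ways; the down-group shift dominates (111 vs 75 pm).
Ge > P: relative to P, both the across-period and down-group shifts push Ge's atomic radius up.
In > Ge: both effects reinforce here, so In is clearly the larger of the two.
K > In: period and group pull opposite ways; the across-period shift dominates (196 vs 142 pm).
Rb > K: Rb sits below K in group 1, so the down-group effect alone puts Rb larger.
Tabulated atomic radius (pm): C 75, P 111, K 196, Ge 121, Rb 210, In 142.
So from largest to smallest: Rb > K > In > Ge > P > C.

Rb > K > In > Ge > P > C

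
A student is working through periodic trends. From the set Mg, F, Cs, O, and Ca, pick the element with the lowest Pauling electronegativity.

Cs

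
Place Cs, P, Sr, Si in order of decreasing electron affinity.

Si is in period 3, group 14; P is in period 3, group 15; Sr is in period 5, group 2; Cs is in period 6, group 1.
EA tends to increase across a period and decrease down a group, though the pattern is less regular than for IE or radius.
These span different periods and groups, so the two trends combine.
Cs > Sr: this pair runs against the simple trend — see the exception note.
P > Cs: both effects reinforce here, so P is clearly the higher of the two.
Si > P: this pair runs against the simple trend — see the exception note.
Note the exception: Cs has a higher electron affinity than Sr, contrary to the simple trend — adding an electron to Sr (ns²) has to open a new, higher-energy np subshell, which is unfavourable.
Note the exception: Si has a higher electron affinity than P, contrary to the simple trend — adding an electron to P's half-filled 3p³ is unfavourable, so Si (3p²) has the more exothermic EA.
Approximate values (kJ/mol): Si 134, P 72, Sr 5, Cs 46.
So from highest to lowest: Si > P > Cs > Sr.

Si > P > Cs > Sr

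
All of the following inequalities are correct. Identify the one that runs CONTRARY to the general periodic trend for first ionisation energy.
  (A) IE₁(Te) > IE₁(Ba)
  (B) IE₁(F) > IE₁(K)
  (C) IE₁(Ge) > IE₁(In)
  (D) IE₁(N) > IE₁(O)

(D)

The general trend: first ionisation energy increases across a period and decreases down a group.
(A) Te (period 5, group 16) vs Ba (period 6, group 2): the stated order agrees with the simple trend.
(B) F (period 2, group 17) vs K (period 4, group 1): the stated order agrees with the simple trend.
(C) Ge (period 4, group 14) vs In (period 5, group 13): the stated order agrees with the simple trend.
(D) N (period 2, group 15) vs O (period 2, group 16): the stated order contradicts the simple trend.
The exception is (D): pairing an electron in O's 2p⁴ costs repulsion energy, so O ionizes more easily than half-filled N (2p³).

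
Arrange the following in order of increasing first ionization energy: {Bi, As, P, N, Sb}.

N is in period 2, group 15; P is in period 3, group 15; As is in period 4, group 15; Sb is in period 5, group 15; Bi is in period 6, group 15.
First ionization energy rises across a period (greater Z_eff holds electrons more tightly) and falls down a group (valence electrons are farther from the nucleus).
All are in group 15, so first ionization energy increases up the group.
So from lowest to highest: Bi < Sb < As < P < N.

Bi < Sb < As < P < N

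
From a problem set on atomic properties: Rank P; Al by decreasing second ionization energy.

The second ionization energy removes an electron from the +1 ion. For each element: P⁺ still has 4 valence electrons; Al⁺ still has 2 valence electrons.
All are still removing valence electrons, so compare the +1 ions as you would atoms: IE_2 generally rises across a period (higher Z_eff) and falls down a group (larger shell), subject to the usual subshell exceptions.
Valence configurations: P⁺ [Ne]3s²3p², Al⁺ [Ne]3s².
Tabulated IE_2 (kJ/mol): P 1907, Al 1817.
So the second ionization energies run Al < P.

P > Al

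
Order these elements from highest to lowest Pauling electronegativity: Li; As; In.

Li is in period 2, group 1; As is in period 4, group 15; In is in period 5, group 13.
Electronegativity increases across a period and decreases down a group, tracking effective nuclear charge and atomic size.
These span different periods and groups, so the two trends combine.
In > Li: period and group pull opposite ways; the across-period shift dominates (1.78 vs 0.98).
As > In: relative to In, both the across-period and down-group shifts push As's electronegativity up.
Tabulated electronegativity (Pauling): Li 0.98, As 2.18, In 1.78.
So from highest to lowest: As > In > Li.

As > In > Li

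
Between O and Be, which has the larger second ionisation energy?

After 1 electron has been removed, what remains? O⁺ still has 5 valence electrons; Be⁺ still has 1 valence electron.
All are still removing valence electrons, so compare the +1 ions as you would atoms: IE_2 generally rises across a period (higher Z_eff) and falls down a group (larger shell), subject to the usual subshell exceptions.
Valence configurations: O⁺ [He]2s²2p³, Be⁺ [He]2s¹.
Approximate IE_2 values (kJ/mol): O 3388, Be 1757.
Putting it together, IE_2: Be < O.

O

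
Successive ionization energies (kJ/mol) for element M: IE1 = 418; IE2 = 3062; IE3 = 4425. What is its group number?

Look for the largest jump between consecutive ionization energies: IE2/IE1 ≈ 7.3, far larger than any earlier ratio.
That jump marks the point where a core electron is being removed. So the atom has 1 valence electron.
A main-group element with 1 valence electron is in group 1.

Group 1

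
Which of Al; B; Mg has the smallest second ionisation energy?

Mg

Consider each +1 ion: Al⁺ still has 2 valence electrons; B⁺ still has 2 valence electrons; Mg⁺ still has 1 valence electron.
All are still removing valence electrons, so compare the +1 ions as you would atoms: IE_2 generally rises across a period (higher Z_eff) and falls down a group (larger shell), subject to the usual subshell exceptions.
Valence configurations: Al⁺ [Ne]3s², B⁺ [He]2s², Mg⁺ [Ne]3s¹.
The numbers (kJ/mol): Al 1817, B 2427, Mg 1451.
Hence IE_2: Mg < Al < B.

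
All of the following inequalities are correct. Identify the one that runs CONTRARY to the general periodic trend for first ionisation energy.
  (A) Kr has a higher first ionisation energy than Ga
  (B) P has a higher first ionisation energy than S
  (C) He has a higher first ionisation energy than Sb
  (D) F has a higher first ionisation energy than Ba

(B)

The general trend: first ionisation energy increases across a period and decreases down a group.
(A) Kr (period 4, group 18) vs Ga (period 4, group 13): the stated order agrees with the simple trend.
(B) P (period 3, group 15) vs S (period 3, group 16): the stated order contradicts the simple trend.
(C) He (period 1, group 18) vs Sb (period 5, group 15): the stated order agrees with the simple trend.
(D) F (period 2, group 17) vs Ba (period 6, group 2): the stated order agrees with the simple trend.
The exception is (B): S (3p⁴) ionizes more easily than half-filled P (3p³) because the paired 3p electron in S is pushed out by e⁻–e⁻ repulsion.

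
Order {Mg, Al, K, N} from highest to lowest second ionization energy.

K > N > Al > Mg

IE_2 is the cost of taking one more electron from the +1 cation: Mg⁺ still has 1 valence electron; Al⁺ still has 2 valence electrons; K⁺ is the bare [Ar] core; N⁺ still has 4 valence electrons.
Breaking into a closed-shell core is much more expensive than removing a leftover valence electron — K has the largest IE_2 here.
Valence configurations: Mg⁺ [Ne]3s¹, Al⁺ [Ne]3s², N⁺ [He]2s²2p².
Approximate IE_2 values (kJ/mol): Mg 1451, Al 1817, K 3052, N 2856.
So the second ionization energies run Mg < Al < N < K.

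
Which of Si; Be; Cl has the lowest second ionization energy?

Si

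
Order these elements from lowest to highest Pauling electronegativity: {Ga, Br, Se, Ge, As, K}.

K is in period 4, group 1; Ga is in period 4, group 13; Ge is in period 4, group 14; As is in period 4, group 15; Se is in period 4, group 16; Br is in period 4, group 17.
Smaller atoms with higher effective nuclear charge are more electronegative.
All lie in period 4, so electronegativity increases left to right.
So from lowest to highest: K < Ga < Ge < As < Se < Br.

K < Ga < Ge < As < Se < Br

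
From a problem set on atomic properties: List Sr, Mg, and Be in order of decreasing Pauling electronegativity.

Be is in period 2, group 2; Mg is in period 3, group 2; Sr is in period 5, group 2.
EN rises left→right (higher Z_eff, smaller atoms) and falls top→bottom (larger, more shielded atoms).
All are in group 2, so electronegativity increases up the group.
So from highest to lowest: Be > Mg > Sr.

Be > Mg > Sr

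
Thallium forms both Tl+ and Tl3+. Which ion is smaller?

Tl3+

Both ions have Z = 81 protons, but Tl3+ has lost more electrons, so its remaining electrons feel a larger effective nuclear charge per electron and are pulled in more tightly.
Higher positive charge → smaller ion, so Tl+ > Tl3+.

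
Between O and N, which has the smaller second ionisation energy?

Consider each +1 ion: O⁺ still has 5 valence electrons; N⁺ still has 4 valence electrons.
All are still removing valence electrons, so compare the +1 ions as you would atoms: IE_2 generally rises across a period (higher Z_eff) and falls down a group (larger shell), subject to the usual subshell exceptions.
Valence configurations: O⁺ [He]2s²2p³, N⁺ [He]2s²2p².
The numbers (kJ/mol): O 3388, N 2856.
Overall IE_2 order: N < O.

N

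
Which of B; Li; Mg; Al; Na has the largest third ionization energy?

Li

Consider each +2 ion: B²⁺ still has 1 valence electron; Li²⁺ is already 1 electron into the core; Mg²⁺ is the bare [Ne] core; Al²⁺ still has 1 valence electron; Na²⁺ is already 1 electron into the core.
Core electrons are held far more tightly than valence electrons, so Na, Mg and Li top the IE_3 order.
Valence configurations: B²⁺ [He]2s¹, Al²⁺ [Ne]3s¹.
Approximate IE_3 values (kJ/mol): B 3660, Li 11815, Mg 7733, Al 2745, Na 6910.
So the third ionization energies run Al < B < Na < Mg < Li.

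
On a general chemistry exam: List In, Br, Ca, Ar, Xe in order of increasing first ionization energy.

Removing the outermost electron gets harder across a period and easier down a group.
Neither a single period nor a single group — weigh both effects.
Ca > In: the two effects oppose for this pair; the down-group effect wins (590 vs 558 kJ/mol).
Br > Ca: Br lies to the right of Ca in period 4, so the across-period effect alone puts Br higher.
Xe > Br: the two effects oppose for this pair; the across-period effect wins (1170 vs 1140 kJ/mol).
Ar > Xe: Ar sits above Xe in group 18, so the down-group effect alone puts Ar higher.
Tabulated first ionization energy (kJ/mol): Ar 1521, Ca 590, Br 1140, In 558, Xe 1170.
So from lowest to highest: In < Ca < Br < Xe < Ar.

In < Ca < Br < Xe < Ar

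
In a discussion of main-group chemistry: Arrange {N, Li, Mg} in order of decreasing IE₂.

IE_2 is the cost of taking one more electron from the +1 cation: N⁺ still has 4 valence electrons; Li⁺ is the bare [He] core; Mg⁺ still has 1 valence electron.
Core electrons are held far more tightly than valence electrons, so Li tops the IE_2 order.
Valence configurations: N⁺ [He]2s²2p², Mg⁺ [Ne]3s¹.
Approximate IE_2 values (kJ/mol): N 2856, Li 7298, Mg 1451.
Hence IE_2: Mg < N < Li.

Li > N > Mg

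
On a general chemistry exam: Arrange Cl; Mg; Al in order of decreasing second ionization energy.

Cl > Al > Mg

Consider each +1 ion: Cl⁺ still has 6 valence electrons; Mg⁺ still has 1 valence electron; Al⁺ still has 2 valence electrons.
All are still removing valence electrons, so compare the +1 ions as you would atoms: IE_2 generally rises across a period (higher Z_eff) and falls down a group (larger shell), subject to the usual subshell exceptions.
Valence configurations: Cl⁺ [Ne]3s²3p⁴, Mg⁺ [Ne]3s¹, Al⁺ [Ne]3s².
Tabulated IE_2 (kJ/mol): Cl 2298, Mg 1451, Al 1817.
Overall IE_2 order: Mg < Al < Cl.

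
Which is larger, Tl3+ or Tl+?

Both ions have Z = 81 protons, but Tl3+ has lost more electrons, so its remaining electrons feel a larger effective nuclear charge per electron and are pulled in more tightly.
Higher positive charge → smaller ion, so Tl+ > Tl3+.

Tl+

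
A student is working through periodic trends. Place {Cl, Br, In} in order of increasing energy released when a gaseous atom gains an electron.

In < Br < Cl

Cl is in period 3, group 17; Br is in period 4, group 17; In is in period 5, group 13.
Electron affinity generally becomes more exothermic across a period toward the halogens and less exothermic down a group.
Neither a single period nor a single group — weigh both effects.
Br > In: relative to In, both the across-period and down-group shifts push Br's electron affinity up.
Cl > Br: Cl sits above Br in group 17, so the down-group effect alone puts Cl higher.
For reference (kJ/mol): Cl 349, Br 325, In 29.
So from lowest to highest: In < Br < Cl.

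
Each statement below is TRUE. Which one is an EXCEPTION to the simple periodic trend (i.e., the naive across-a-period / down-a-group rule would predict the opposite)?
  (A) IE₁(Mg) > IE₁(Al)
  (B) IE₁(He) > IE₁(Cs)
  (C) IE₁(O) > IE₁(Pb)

(A)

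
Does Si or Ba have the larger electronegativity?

Si

Smaller atoms with higher effective nuclear charge are more electronegative.
These span different periods and groups, so the two trends combine.
Si > Ba: both effects reinforce here, so Si is clearly the higher of the two.
Approximate values (Pauling): Si 1.90, Ba 0.89.
So Si has the larger electronegativity (Si > Ba).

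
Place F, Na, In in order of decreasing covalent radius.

F is in period 2, group 17; Na is in period 3, group 1; In is in period 5, group 13.
Radius decreases left→right (rising Z_eff, same n) and increases top→bottom (higher n).
Here both period and group differ, so the two effects have to be weighed against each other.
In > F: relative to F, both the across-period and down-group shifts push In's atomic radius up.
Na > In: period and group pull opposite ways; the across-period shift dominates (155 vs 142 pm).
Approximate values (pm): F 64, Na 155, In 142.
So from largest to smallest: Na > In > F.

Na > In > F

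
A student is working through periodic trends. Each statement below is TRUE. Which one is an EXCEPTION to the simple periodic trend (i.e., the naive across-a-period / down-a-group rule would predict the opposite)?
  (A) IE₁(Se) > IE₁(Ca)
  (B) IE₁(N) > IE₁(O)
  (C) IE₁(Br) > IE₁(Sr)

(B)

The general trend: first ionisation energy increases across a period and decreases down a group.
(A) Se (period 4, group 16) vs Ca (period 4, group 2): the stated order agrees with the simple trend.
(B) N (period 2, group 15) vs O (period 2, group 16): the stated order contradicts the simple trend.
(C) Br (period 4, group 17) vs Sr (period 5, group 2): the stated order agrees with the simple trend.
The exception is (B): pairing an electron in O's 2p⁴ costs repulsion energy, so O ionizes more easily than half-filled N (2p³).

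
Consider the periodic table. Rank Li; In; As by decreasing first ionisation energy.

As > In > Li

Removing the outermost electron gets harder across a period and easier down a group.
These span different periods and groups, so the two trends combine.
In > Li: the two effects oppose for this pair; the across-period effect wins (558 vs 520 kJ/mol).
As > In: both effects reinforce here, so As is clearly the higher of the two.
For reference (kJ/mol): Li 520, As 947, In 558.
So from highest to lowest: As > In > Li.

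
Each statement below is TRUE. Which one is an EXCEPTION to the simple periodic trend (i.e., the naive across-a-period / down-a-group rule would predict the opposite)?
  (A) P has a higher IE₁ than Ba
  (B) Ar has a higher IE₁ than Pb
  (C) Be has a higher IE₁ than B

The general trend: IE₁ increases across a period and decreases down a group.
(A) P (period 3, group 15) vs Ba (period 6, group 2): the stated order agrees with the simple trend.
(B) Ar (period 3, group 18) vs Pb (period 6, group 14): the stated order agrees with the simple trend.
(C) Be (period 2, group 2) vs B (period 2, group 13): the stated order contradicts the simple trend.
The exception is (C): removing B's lone 2p electron is easier than breaking Be's filled 2s².

(C)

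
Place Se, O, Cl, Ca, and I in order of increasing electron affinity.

O is in period 2, group 16; Cl is in period 3, group 17; Ca is in period 4, group 2; Se is in period 4, group 16; I is in period 5, group 17.
Electron affinity generally becomes more exothermic across a period toward the halogens and less exothermic down a group.
Here both period and group differ, so the two effects have to be weighed against each other.
O > Ca: relative to Ca, both the across-period and down-group shifts push O's electron affinity up.
Se > O: this pair runs against the simple trend — see the exception note.
I > Se: the two effects oppose for this pair; the across-period effect wins (295 vs 195 kJ/mol).
Cl > I: Cl sits above I in group 17, so the down-group effect alone puts Cl higher.
Note the exception: Se has a higher electron affinity than O, contrary to the simple trend — O's compact 2p subshell gives strong electron–electron repulsion on the added electron.
Tabulated electron affinity (kJ/mol): O 141, Cl 349, Ca 2, Se 195, I 295.
So from lowest to highest: Ca < O < Se < I < Cl.

Ca, O, Se, I, Cl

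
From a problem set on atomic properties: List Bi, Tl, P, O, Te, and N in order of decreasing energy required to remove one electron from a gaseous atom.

Across a period the outer electron is held more tightly (higher IE₁); down a group it sits in a higher shell, more shielded, and comes off more easily.
Here both period and group differ, so the two effects have to be weighed against each other.
Bi > Tl: both are in period 6; the period trend gives Bi the larger value.
Te > Bi: both effects reinforce here, so Te is clearly the higher of the two.
P > Te: period and group pull opposite ways; the down-group shift dominates (1012 vs 869 kJ/mol).
O > P: both effects reinforce here, so O is clearly the higher of the two.
N > O: this pair runs against the simple trend — see the exception note.
Note the exception: N has a higher first ionization energy than O, contrary to the simple trend — pairing an electron in O's 2p⁴ costs repulsion energy, so O ionizes more easily than half-filled N (2p³).
Tabulated first ionization energy (kJ/mol): N 1402, O 1314, P 1012, Te 869, Tl 589, Bi 703.
So from highest to lowest: N > O > P > Te > Bi > Tl.

N, O, P, Te, Bi, Tl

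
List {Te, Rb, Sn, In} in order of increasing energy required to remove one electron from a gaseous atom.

Rb, In, Sn, Te

Rb is in period 5, group 1; In is in period 5, group 13; Sn is in period 5, group 14; Te is in period 5, group 16.
Removing the outermost electron gets harder across a period and easier down a group.
All lie in period 5, so first ionization energy increases left to right.
So from lowest to highest: Rb < In < Sn < Te.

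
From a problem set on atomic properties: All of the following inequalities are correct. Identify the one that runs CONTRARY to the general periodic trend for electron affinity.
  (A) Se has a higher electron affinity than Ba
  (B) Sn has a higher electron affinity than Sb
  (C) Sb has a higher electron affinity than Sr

(B)

The general trend: electron affinity increases across a period and decreases down a group.
(A) Se (period 4, group 16) vs Ba (period 6, group 2): the stated order agrees with the simple trend.
(B) Sn (period 5, group 14) vs Sb (period 5, group 15): the stated order contradicts the simple trend.
(C) Sb (period 5, group 15) vs Sr (period 5, group 2): the stated order agrees with the simple trend.
The exception is (B): adding an electron to Sb's half-filled 5p³ is unfavourable, so Sn has the more exothermic EA.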